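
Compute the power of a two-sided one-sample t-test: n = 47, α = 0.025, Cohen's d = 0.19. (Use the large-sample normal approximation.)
Power ≈ 0.17

Power calculation (one-sample t-test, normal approximation):
z_β = d · √n - z_{α/2}
z_β = 0.19 · √47 - 2.241
z_β = 0.19 · 6.856 - 2.241
z_β = -0.939

Power = Φ(z_β) = Φ(-0.939) ≈ 0.174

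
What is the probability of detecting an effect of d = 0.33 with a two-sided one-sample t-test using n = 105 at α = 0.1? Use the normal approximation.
Power ≈ 0.96

Power calculation (one-sample t-test, normal approximation):
z_β = d · √n - z_{α/2}
z_β = 0.33 · √105 - 1.645
z_β = 0.33 · 10.247 - 1.645
z_β = 1.737

Power = Φ(z_β) = Φ(1.737) ≈ 0.959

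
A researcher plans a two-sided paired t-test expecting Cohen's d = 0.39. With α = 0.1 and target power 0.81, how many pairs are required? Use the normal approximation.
n = 42 pairs

Sample size formula (paired t-test, normal approximation):
n = ((z_{α/2} + z_β) / d)²

z_{α/2} = 1.645 (for α = 0.1, two-sided)
z_β = 0.878 (for power = 0.81)
d = 0.39

n = ((1.645 + 0.878) / 0.39)²
n = (6.469)²
n ≈ 41.85
Round up to the next whole number: n = 42 pairs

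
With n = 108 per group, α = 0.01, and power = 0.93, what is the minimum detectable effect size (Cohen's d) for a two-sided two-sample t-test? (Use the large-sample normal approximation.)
d ≈ 0.55

Minimum detectable effect (two-sample t-test, normal approximation):
d = (z_{α/2} + z_β) / √(n/2)
d = (2.576 + 1.476) / √(108/2)
d = 4.052 / 7.348
d ≈ 0.55

By Cohen's convention (0.2 small / 0.5 medium / 0.8 large): medium effect.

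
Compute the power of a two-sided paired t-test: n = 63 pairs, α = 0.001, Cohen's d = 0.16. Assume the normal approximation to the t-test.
Power ≈ 0.02

Power calculation (paired t-test, normal approximation):
z_β = d · √n - z_{α/2}
z_β = 0.16 · √63 - 3.291
z_β = 0.16 · 7.937 - 3.291
z_β = -2.021

Power = Φ(z_β) = Φ(-2.021) ≈ 0.022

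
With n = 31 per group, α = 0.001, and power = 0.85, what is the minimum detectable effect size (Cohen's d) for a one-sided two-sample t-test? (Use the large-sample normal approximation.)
d ≈ 1.05

Minimum detectable effect (two-sample t-test, normal approximation):
d = (z_α + z_β) / √(n/2)
d = (3.090 + 1.036) / √(31/2)
d = 4.127 / 3.937
d ≈ 1.05

By Cohen's convention (0.2 small / 0.5 medium / 0.8 large): large effect.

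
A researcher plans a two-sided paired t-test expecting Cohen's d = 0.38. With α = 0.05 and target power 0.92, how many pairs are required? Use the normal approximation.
n = 79 pairs

Sample size formula (paired t-test, normal approximation):
n = ((z_{α/2} + z_β) / d)²

z_{α/2} = 1.960 (for α = 0.05, two-sided)
z_β = 1.405 (for power = 0.92)
d = 0.38

n = ((1.960 + 1.405) / 0.38)²
n = (8.855)²
n ≈ 78.41
Round up to the next whole number: n = 79 pairs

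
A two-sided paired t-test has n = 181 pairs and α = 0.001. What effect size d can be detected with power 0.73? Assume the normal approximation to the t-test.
d ≈ 0.29

Minimum detectable effect (paired t-test, normal approximation):
d = (z_{α/2} + z_β) / √n
d = (3.291 + 0.613) / √181
d = 3.903 / 13.454
d ≈ 0.29

By Cohen's convention (0.2 small / 0.5 medium / 0.8 large): small effect.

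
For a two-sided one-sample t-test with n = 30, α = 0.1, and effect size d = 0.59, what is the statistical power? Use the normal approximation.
Power ≈ 0.94

Power calculation (one-sample t-test, normal approximation):
z_β = d · √n - z_{α/2}
z_β = 0.59 · √30 - 1.645
z_β = 0.59 · 5.477 - 1.645
z_β = 1.587

Power = Φ(z_β) = Φ(1.587) ≈ 0.944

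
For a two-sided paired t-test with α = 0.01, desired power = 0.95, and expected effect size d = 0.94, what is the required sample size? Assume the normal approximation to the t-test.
n = 21 pairs

Sample size formula (paired t-test, normal approximation):
n = ((z_{α/2} + z_β) / d)²

z_{α/2} = 2.576 (for α = 0.01, two-sided)
z_β = 1.645 (for power = 0.95)
d = 0.94

n = ((2.576 + 1.645) / 0.94)²
n = (4.490)²
n ≈ 20.16
Round up to the next whole number: n = 21 pairs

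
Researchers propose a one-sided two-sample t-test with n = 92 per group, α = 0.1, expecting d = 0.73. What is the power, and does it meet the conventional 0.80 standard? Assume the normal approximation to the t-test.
Power ≈ 1.00; the study is adequately powered (power ≥ 0.80)

Power calculation (two-sample t-test, normal approximation):
z_β = d · √(n/2) - z_α
z_β = 0.73 · √(92/2) - 1.282
z_β = 0.73 · 6.782 - 1.282
z_β = 3.670

Power = Φ(z_β) = Φ(3.670) ≈ 1.000

Effect size d = 0.73 is medium by Cohen's convention (0.2/0.5/0.8).

Threshold: power ≥ 0.80 is conventionally adequate.
Power ≈ 1.00 → the study is adequately powered (power ≥ 0.80).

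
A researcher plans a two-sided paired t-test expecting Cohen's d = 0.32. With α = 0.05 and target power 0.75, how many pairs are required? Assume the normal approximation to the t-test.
n = 68 pairs

Sample size formula (paired t-test, normal approximation):
n = ((z_{α/2} + z_β) / d)²

z_{α/2} = 1.960 (for α = 0.05, two-sided)
z_β = 0.674 (for power = 0.75)
d = 0.32

n = ((1.960 + 0.674) / 0.32)²
n = (8.231)²
n ≈ 67.75
Round up to the next whole number: n = 68 pairs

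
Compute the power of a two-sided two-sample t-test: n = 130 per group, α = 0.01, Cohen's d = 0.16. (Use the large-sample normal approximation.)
Power ≈ 0.10

Power calculation (two-sample t-test, normal approximation):
z_β = d · √(n/2) - z_{α/2}
z_β = 0.16 · √(130/2) - 2.576
z_β = 0.16 · 8.062 - 2.576
z_β = -1.286

Power = Φ(z_β) = Φ(-1.286) ≈ 0.099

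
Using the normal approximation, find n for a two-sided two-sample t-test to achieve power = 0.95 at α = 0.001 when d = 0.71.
n = 97 per group

Sample size formula (two-sample t-test, normal approximation):
n = 2 · ((z_{α/2} + z_β) / d)²

z_{α/2} = 3.291 (for α = 0.001, two-sided)
z_β = 1.645 (for power = 0.95)
d = 0.71

n = 2 · ((3.291 + 1.645) / 0.71)²
n = 2 · (6.952)²
n ≈ 96.66
Round up to the next whole number: n = 97 per group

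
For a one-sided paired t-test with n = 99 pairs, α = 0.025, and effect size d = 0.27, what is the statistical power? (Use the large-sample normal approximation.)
Power ≈ 0.77

Power calculation (paired t-test, normal approximation):
z_β = d · √n - z_α
z_β = 0.27 · √99 - 1.960
z_β = 0.27 · 9.950 - 1.960
z_β = 0.727

Power = Φ(z_β) = Φ(0.727) ≈ 0.766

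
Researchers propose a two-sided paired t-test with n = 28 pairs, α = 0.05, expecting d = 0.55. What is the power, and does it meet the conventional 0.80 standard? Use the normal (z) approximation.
Power ≈ 0.83; the study is adequately powered (power ≥ 0.80)

Power calculation (paired t-test, normal approximation):
z_β = d · √n - z_{α/2}
z_β = 0.55 · √28 - 1.960
z_β = 0.55 · 5.292 - 1.960
z_β = 0.950

Power = Φ(z_β) = Φ(0.950) ≈ 0.829

Effect size d = 0.55 is medium by Cohen's convention (0.2/0.5/0.8).

Threshold: power ≥ 0.80 is conventionally adequate.
Power ≈ 0.83 → the study is adequately powered (power ≥ 0.80).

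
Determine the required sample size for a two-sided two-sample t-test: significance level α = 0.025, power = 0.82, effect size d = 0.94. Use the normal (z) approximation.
n = 23 per group

Sample size formula (two-sample t-test, normal approximation):
n = 2 · ((z_{α/2} + z_β) / d)²

z_{α/2} = 2.241 (for α = 0.025, two-sided)
z_β = 0.915 (for power = 0.82)
d = 0.94

n = 2 · ((2.241 + 0.915) / 0.94)²
n = 2 · (3.357)²
n ≈ 22.54
Round up to the next whole number: n = 23 per group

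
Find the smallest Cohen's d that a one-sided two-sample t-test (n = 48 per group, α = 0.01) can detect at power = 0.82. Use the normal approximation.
d ≈ 0.66

Minimum detectable effect (two-sample t-test, normal approximation):
d = (z_α + z_β) / √(n/2)
d = (2.326 + 0.915) / √(48/2)
d = 3.242 / 4.899
d ≈ 0.66

By Cohen's convention (0.2 small / 0.5 medium / 0.8 large): medium effect.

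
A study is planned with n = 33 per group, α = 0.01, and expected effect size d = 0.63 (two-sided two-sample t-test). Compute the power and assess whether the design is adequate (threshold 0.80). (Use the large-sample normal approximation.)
Power ≈ 0.49; the study is underpowered (power < 0.80)

Power calculation (two-sample t-test, normal approximation):
z_β = d · √(n/2) - z_{α/2}
z_β = 0.63 · √(33/2) - 2.576
z_β = 0.63 · 4.062 - 2.576
z_β = -0.017

Power = Φ(z_β) = Φ(-0.017) ≈ 0.493

Effect size d = 0.63 is medium by Cohen's convention (0.2/0.5/0.8).

Threshold: power ≥ 0.80 is conventionally adequate.
Power ≈ 0.49 → the study is underpowered (power < 0.80).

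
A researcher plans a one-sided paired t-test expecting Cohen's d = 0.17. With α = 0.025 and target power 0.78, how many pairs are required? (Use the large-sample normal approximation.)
n = 259 pairs

Sample size formula (paired t-test, normal approximation):
n = ((z_α + z_β) / d)²

z_α = 1.960 (for α = 0.025, one-sided)
z_β = 0.772 (for power = 0.78)
d = 0.17

n = ((1.960 + 0.772) / 0.17)²
n = (16.071)²
n ≈ 258.28
Round up to the next whole number: n = 259 pairs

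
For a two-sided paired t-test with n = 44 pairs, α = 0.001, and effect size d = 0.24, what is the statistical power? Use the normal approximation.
Power ≈ 0.04

Power calculation (paired t-test, normal approximation):
z_β = d · √n - z_{α/2}
z_β = 0.24 · √44 - 3.291
z_β = 0.24 · 6.633 - 3.291
z_β = -1.699

Power = Φ(z_β) = Φ(-1.699) ≈ 0.045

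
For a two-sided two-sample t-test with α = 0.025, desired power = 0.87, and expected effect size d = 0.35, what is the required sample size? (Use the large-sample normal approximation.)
n = 186 per group

Sample size formula (two-sample t-test, normal approximation):
n = 2 · ((z_{α/2} + z_β) / d)²

z_{α/2} = 2.241 (for α = 0.025, two-sided)
z_β = 1.126 (for power = 0.87)
d = 0.35

n = 2 · ((2.241 + 1.126) / 0.35)²
n = 2 · (9.620)²
n ≈ 185.09
Round up to the next whole number: n = 186 per group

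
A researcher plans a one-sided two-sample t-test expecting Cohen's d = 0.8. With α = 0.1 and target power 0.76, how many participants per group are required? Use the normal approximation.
n = 13 per group

Sample size formula (two-sample t-test, normal approximation):
n = 2 · ((z_α + z_β) / d)²

z_α = 1.282 (for α = 0.1, one-sided)
z_β = 0.706 (for power = 0.76)
d = 0.8

n = 2 · ((1.282 + 0.706) / 0.8)²
n = 2 · (2.485)²
n ≈ 12.35
Round up to the next whole number: n = 13 per group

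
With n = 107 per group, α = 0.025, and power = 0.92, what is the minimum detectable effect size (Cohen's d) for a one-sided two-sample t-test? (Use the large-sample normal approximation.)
d ≈ 0.46

Minimum detectable effect (two-sample t-test, normal approximation):
d = (z_α + z_β) / √(n/2)
d = (1.960 + 1.405) / √(107/2)
d = 3.365 / 7.314
d ≈ 0.46

By Cohen's convention (0.2 small / 0.5 medium / 0.8 large): small effect.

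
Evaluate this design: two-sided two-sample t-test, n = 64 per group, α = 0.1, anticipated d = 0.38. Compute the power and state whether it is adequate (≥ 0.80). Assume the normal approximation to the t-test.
Power ≈ 0.69; the study is underpowered (power < 0.80)

Power calculation (two-sample t-test, normal approximation):
z_β = d · √(n/2) - z_{α/2}
z_β = 0.38 · √(64/2) - 1.645
z_β = 0.38 · 5.657 - 1.645
z_β = 0.505

Power = Φ(z_β) = Φ(0.505) ≈ 0.693

Effect size d = 0.38 is small by Cohen's convention (0.2/0.5/0.8).

Threshold: power ≥ 0.80 is conventionally adequate.
Power ≈ 0.69 → the study is underpowered (power < 0.80).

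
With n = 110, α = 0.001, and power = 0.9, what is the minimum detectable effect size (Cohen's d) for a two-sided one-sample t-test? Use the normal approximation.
d ≈ 0.44

Minimum detectable effect (one-sample t-test, normal approximation):
d = (z_{α/2} + z_β) / √n
d = (3.291 + 1.282) / √110
d = 4.572 / 10.488
d ≈ 0.44

By Cohen's convention (0.2 small / 0.5 medium / 0.8 large): small effect.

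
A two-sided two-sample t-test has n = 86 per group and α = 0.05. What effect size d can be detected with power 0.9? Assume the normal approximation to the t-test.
d ≈ 0.49

Minimum detectable effect (two-sample t-test, normal approximation):
d = (z_{α/2} + z_β) / √(n/2)
d = (1.960 + 1.282) / √(86/2)
d = 3.242 / 6.557
d ≈ 0.49

By Cohen's convention (0.2 small / 0.5 medium / 0.8 large): small effect.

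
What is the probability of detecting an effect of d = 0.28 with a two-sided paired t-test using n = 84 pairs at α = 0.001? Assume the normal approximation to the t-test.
Power ≈ 0.23

Power calculation (paired t-test, normal approximation):
z_β = d · √n - z_{α/2}
z_β = 0.28 · √84 - 3.291
z_β = 0.28 · 9.165 - 3.291
z_β = -0.724

Power = Φ(z_β) = Φ(-0.724) ≈ 0.234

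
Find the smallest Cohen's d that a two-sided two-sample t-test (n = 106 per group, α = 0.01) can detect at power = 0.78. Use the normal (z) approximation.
d ≈ 0.46

Minimum detectable effect (two-sample t-test, normal approximation):
d = (z_{α/2} + z_β) / √(n/2)
d = (2.576 + 0.772) / √(106/2)
d = 3.348 / 7.280
d ≈ 0.46

By Cohen's convention (0.2 small / 0.5 medium / 0.8 large): small effect.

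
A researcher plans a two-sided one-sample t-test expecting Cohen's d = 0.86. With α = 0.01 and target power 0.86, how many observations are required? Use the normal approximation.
n = 19

Sample size formula (one-sample t-test, normal approximation):
n = ((z_{α/2} + z_β) / d)²

z_{α/2} = 2.576 (for α = 0.01, two-sided)
z_β = 1.080 (for power = 0.86)
d = 0.86

n = ((2.576 + 1.080) / 0.86)²
n = (4.251)²
n ≈ 18.07
Round up to the next whole number: n = 19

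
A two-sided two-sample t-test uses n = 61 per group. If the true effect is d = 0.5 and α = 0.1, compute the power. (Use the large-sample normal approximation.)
Power ≈ 0.87

Power calculation (two-sample t-test, normal approximation):
z_β = d · √(n/2) - z_{α/2}
z_β = 0.5 · √(61/2) - 1.645
z_β = 0.5 · 5.523 - 1.645
z_β = 1.116

Power = Φ(z_β) = Φ(1.116) ≈ 0.868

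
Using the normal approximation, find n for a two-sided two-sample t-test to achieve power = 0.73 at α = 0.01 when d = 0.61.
n = 55 per group

Sample size formula (two-sample t-test, normal approximation):
n = 2 · ((z_{α/2} + z_β) / d)²

z_{α/2} = 2.576 (for α = 0.01, two-sided)
z_β = 0.613 (for power = 0.73)
d = 0.61

n = 2 · ((2.576 + 0.613) / 0.61)²
n = 2 · (5.228)²
n ≈ 54.66
Round up to the next whole number: n = 55 per group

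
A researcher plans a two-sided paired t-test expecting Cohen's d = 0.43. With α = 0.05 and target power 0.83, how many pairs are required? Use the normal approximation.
n = 46 pairs

Sample size formula (paired t-test, normal approximation):
n = ((z_{α/2} + z_β) / d)²

z_{α/2} = 1.960 (for α = 0.05, two-sided)
z_β = 0.954 (for power = 0.83)
d = 0.43

n = ((1.960 + 0.954) / 0.43)²
n = (6.777)²
n ≈ 45.93
Round up to the next whole number: n = 46 pairs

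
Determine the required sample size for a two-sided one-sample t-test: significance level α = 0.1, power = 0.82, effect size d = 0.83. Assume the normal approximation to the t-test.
n = 10

Sample size formula (one-sample t-test, normal approximation):
n = ((z_{α/2} + z_β) / d)²

z_{α/2} = 1.645 (for α = 0.1, two-sided)
z_β = 0.915 (for power = 0.82)
d = 0.83

n = ((1.645 + 0.915) / 0.83)²
n = (3.084)²
n ≈ 9.51
Round up to the next whole number: n = 10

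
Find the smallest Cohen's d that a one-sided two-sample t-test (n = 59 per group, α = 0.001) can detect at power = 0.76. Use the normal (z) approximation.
d ≈ 0.70

Minimum detectable effect (two-sample t-test, normal approximation):
d = (z_α + z_β) / √(n/2)
d = (3.090 + 0.706) / √(59/2)
d = 3.797 / 5.431
d ≈ 0.70

By Cohen's convention (0.2 small / 0.5 medium / 0.8 large): medium effect.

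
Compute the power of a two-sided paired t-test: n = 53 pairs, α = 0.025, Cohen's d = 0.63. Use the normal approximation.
Power ≈ 0.99

Power calculation (paired t-test, normal approximation):
z_β = d · √n - z_{α/2}
z_β = 0.63 · √53 - 2.241
z_β = 0.63 · 7.280 - 2.241
z_β = 2.345

Power = Φ(z_β) = Φ(2.345) ≈ 0.990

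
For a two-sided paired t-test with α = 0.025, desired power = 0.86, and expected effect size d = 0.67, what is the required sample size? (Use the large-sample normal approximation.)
n = 25 pairs

Sample size formula (paired t-test, normal approximation):
n = ((z_{α/2} + z_β) / d)²

z_{α/2} = 2.241 (for α = 0.025, two-sided)
z_β = 1.080 (for power = 0.86)
d = 0.67

n = ((2.241 + 1.080) / 0.67)²
n = (4.957)²
n ≈ 24.57
Round up to the next whole number: n = 25 pairs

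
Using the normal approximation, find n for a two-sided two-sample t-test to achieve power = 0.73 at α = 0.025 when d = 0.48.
n = 71 per group

Sample size formula (two-sample t-test, normal approximation):
n = 2 · ((z_{α/2} + z_β) / d)²

z_{α/2} = 2.241 (for α = 0.025, two-sided)
z_β = 0.613 (for power = 0.73)
d = 0.48

n = 2 · ((2.241 + 0.613) / 0.48)²
n = 2 · (5.946)²
n ≈ 70.71
Round up to the next whole number: n = 71 per group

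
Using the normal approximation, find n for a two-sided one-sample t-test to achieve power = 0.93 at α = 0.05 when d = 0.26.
n = 175

Sample size formula (one-sample t-test, normal approximation):
n = ((z_{α/2} + z_β) / d)²

z_{α/2} = 1.960 (for α = 0.05, two-sided)
z_β = 1.476 (for power = 0.93)
d = 0.26

n = ((1.960 + 1.476) / 0.26)²
n = (13.215)²
n ≈ 174.64
Round up to the next whole number: n = 175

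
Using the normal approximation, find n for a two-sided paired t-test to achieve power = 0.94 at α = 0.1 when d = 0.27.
n = 141 pairs

Sample size formula (paired t-test, normal approximation):
n = ((z_{α/2} + z_β) / d)²

z_{α/2} = 1.645 (for α = 0.1, two-sided)
z_β = 1.555 (for power = 0.94)
d = 0.27

n = ((1.645 + 1.555) / 0.27)²
n = (11.852)²
n ≈ 140.47
Round up to the next whole number: n = 141 pairs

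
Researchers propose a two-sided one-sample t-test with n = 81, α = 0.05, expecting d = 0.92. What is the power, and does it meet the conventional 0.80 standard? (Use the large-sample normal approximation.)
Power ≈ 1.00; the study is adequately powered (power ≥ 0.80)

Power calculation (one-sample t-test, normal approximation):
z_β = d · √n - z_{α/2}
z_β = 0.92 · √81 - 1.960
z_β = 0.92 · 9.000 - 1.960
z_β = 6.320

Power = Φ(z_β) = Φ(6.320) ≈ 1.000

Effect size d = 0.92 is large by Cohen's convention (0.2/0.5/0.8).

Threshold: power ≥ 0.80 is conventionally adequate.
Power ≈ 1.00 → the study is adequately powered (power ≥ 0.80).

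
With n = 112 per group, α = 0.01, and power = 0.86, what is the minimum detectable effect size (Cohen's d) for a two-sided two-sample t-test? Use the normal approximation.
d ≈ 0.49

Minimum detectable effect (two-sample t-test, normal approximation):
d = (z_{α/2} + z_β) / √(n/2)
d = (2.576 + 1.080) / √(112/2)
d = 3.656 / 7.483
d ≈ 0.49

By Cohen's convention (0.2 small / 0.5 medium / 0.8 large): small effect.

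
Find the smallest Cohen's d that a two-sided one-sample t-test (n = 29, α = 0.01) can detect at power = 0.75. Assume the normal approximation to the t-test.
d ≈ 0.60

Minimum detectable effect (one-sample t-test, normal approximation):
d = (z_{α/2} + z_β) / √n
d = (2.576 + 0.674) / √29
d = 3.250 / 5.385
d ≈ 0.60

By Cohen's convention (0.2 small / 0.5 medium / 0.8 large): medium effect.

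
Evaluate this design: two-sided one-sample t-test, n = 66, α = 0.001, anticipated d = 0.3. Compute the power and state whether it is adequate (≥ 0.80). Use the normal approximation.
Power ≈ 0.20; the study is underpowered (power < 0.80)

Power calculation (one-sample t-test, normal approximation):
z_β = d · √n - z_{α/2}
z_β = 0.3 · √66 - 3.291
z_β = 0.3 · 8.124 - 3.291
z_β = -0.853

Power = Φ(z_β) = Φ(-0.853) ≈ 0.197

Effect size d = 0.3 is small by Cohen's convention (0.2/0.5/0.8).

Threshold: power ≥ 0.80 is conventionally adequate.
Power ≈ 0.20 → the study is underpowered (power < 0.80).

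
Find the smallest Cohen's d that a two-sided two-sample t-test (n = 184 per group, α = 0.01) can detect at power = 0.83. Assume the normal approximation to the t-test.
d ≈ 0.37

Minimum detectable effect (two-sample t-test, normal approximation):
d = (z_{α/2} + z_β) / √(n/2)
d = (2.576 + 0.954) / √(184/2)
d = 3.530 / 9.592
d ≈ 0.37

By Cohen's convention (0.2 small / 0.5 medium / 0.8 large): small effect.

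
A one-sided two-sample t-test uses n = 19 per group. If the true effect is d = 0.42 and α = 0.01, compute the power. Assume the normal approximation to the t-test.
Power ≈ 0.15

Power calculation (two-sample t-test, normal approximation):
z_β = d · √(n/2) - z_α
z_β = 0.42 · √(19/2) - 2.326
z_β = 0.42 · 3.082 - 2.326
z_β = -1.032

Power = Φ(z_β) = Φ(-1.032) ≈ 0.151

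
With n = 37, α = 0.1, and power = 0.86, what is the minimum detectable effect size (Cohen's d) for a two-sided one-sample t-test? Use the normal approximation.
d ≈ 0.45

Minimum detectable effect (one-sample t-test, normal approximation):
d = (z_{α/2} + z_β) / √n
d = (1.645 + 1.080) / √37
d = 2.725 / 6.083
d ≈ 0.45

By Cohen's convention (0.2 small / 0.5 medium / 0.8 large): small effect.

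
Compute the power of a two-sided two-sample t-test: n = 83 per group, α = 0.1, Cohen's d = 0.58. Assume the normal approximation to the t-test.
Power ≈ 0.98

Power calculation (two-sample t-test, normal approximation):
z_β = d · √(n/2) - z_{α/2}
z_β = 0.58 · √(83/2) - 1.645
z_β = 0.58 · 6.442 - 1.645
z_β = 2.092

Power = Φ(z_β) = Φ(2.092) ≈ 0.982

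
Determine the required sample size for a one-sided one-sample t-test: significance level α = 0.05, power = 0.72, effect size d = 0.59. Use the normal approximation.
n = 15

Sample size formula (one-sample t-test, normal approximation):
n = ((z_α + z_β) / d)²

z_α = 1.645 (for α = 0.05, one-sided)
z_β = 0.583 (for power = 0.72)
d = 0.59

n = ((1.645 + 0.583) / 0.59)²
n = (3.776)²
n ≈ 14.26
Round up to the next whole number: n = 15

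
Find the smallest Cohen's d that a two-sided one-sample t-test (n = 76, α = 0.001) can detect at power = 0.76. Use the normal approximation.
d ≈ 0.46

Minimum detectable effect (one-sample t-test, normal approximation):
d = (z_{α/2} + z_β) / √n
d = (3.291 + 0.706) / √76
d = 3.997 / 8.718
d ≈ 0.46

By Cohen's convention (0.2 small / 0.5 medium / 0.8 large): small effect.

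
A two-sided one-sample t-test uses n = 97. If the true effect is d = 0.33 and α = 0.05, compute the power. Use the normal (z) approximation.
Power ≈ 0.90

Power calculation (one-sample t-test, normal approximation):
z_β = d · √n - z_{α/2}
z_β = 0.33 · √97 - 1.960
z_β = 0.33 · 9.849 - 1.960
z_β = 1.290

Power = Φ(z_β) = Φ(1.290) ≈ 0.902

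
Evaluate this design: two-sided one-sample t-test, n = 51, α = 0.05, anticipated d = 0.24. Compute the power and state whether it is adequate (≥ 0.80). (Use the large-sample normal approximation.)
Power ≈ 0.40; the study is underpowered (power < 0.80)

Power calculation (one-sample t-test, normal approximation):
z_β = d · √n - z_{α/2}
z_β = 0.24 · √51 - 1.960
z_β = 0.24 · 7.141 - 1.960
z_β = -0.246

Power = Φ(z_β) = Φ(-0.246) ≈ 0.403

Effect size d = 0.24 is small by Cohen's convention (0.2/0.5/0.8).

Threshold: power ≥ 0.80 is conventionally adequate.
Power ≈ 0.40 → the study is underpowered (power < 0.80).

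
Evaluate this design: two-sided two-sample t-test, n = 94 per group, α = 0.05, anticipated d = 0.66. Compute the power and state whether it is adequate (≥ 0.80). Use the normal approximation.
Power ≈ 0.99; the study is adequately powered (power ≥ 0.80)

Power calculation (two-sample t-test, normal approximation):
z_β = d · √(n/2) - z_{α/2}
z_β = 0.66 · √(94/2) - 1.960
z_β = 0.66 · 6.856 - 1.960
z_β = 2.565

Power = Φ(z_β) = Φ(2.565) ≈ 0.995

Effect size d = 0.66 is medium by Cohen's convention (0.2/0.5/0.8).

Threshold: power ≥ 0.80 is conventionally adequate.
Power ≈ 0.99 → the study is adequately powered (power ≥ 0.80).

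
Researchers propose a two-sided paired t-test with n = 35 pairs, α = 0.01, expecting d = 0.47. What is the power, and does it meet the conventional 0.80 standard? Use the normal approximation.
Power ≈ 0.58; the study is underpowered (power < 0.80)

Power calculation (paired t-test, normal approximation):
z_β = d · √n - z_{α/2}
z_β = 0.47 · √35 - 2.576
z_β = 0.47 · 5.916 - 2.576
z_β = 0.205

Power = Φ(z_β) = Φ(0.205) ≈ 0.581

Effect size d = 0.47 is small by Cohen's convention (0.2/0.5/0.8).

Threshold: power ≥ 0.80 is conventionally adequate.
Power ≈ 0.58 → the study is underpowered (power < 0.80).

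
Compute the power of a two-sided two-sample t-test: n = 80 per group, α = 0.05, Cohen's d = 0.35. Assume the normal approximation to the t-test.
Power ≈ 0.60

Power calculation (two-sample t-test, normal approximation):
z_β = d · √(n/2) - z_{α/2}
z_β = 0.35 · √(80/2) - 1.960
z_β = 0.35 · 6.325 - 1.960
z_β = 0.254

Power = Φ(z_β) = Φ(0.254) ≈ 0.600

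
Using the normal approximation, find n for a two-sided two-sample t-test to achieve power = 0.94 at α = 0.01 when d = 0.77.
n = 58 per group

Sample size formula (two-sample t-test, normal approximation):
n = 2 · ((z_{α/2} + z_β) / d)²

z_{α/2} = 2.576 (for α = 0.01, two-sided)
z_β = 1.555 (for power = 0.94)
d = 0.77

n = 2 · ((2.576 + 1.555) / 0.77)²
n = 2 · (5.365)²
n ≈ 57.57
Round up to the next whole number: n = 58 per group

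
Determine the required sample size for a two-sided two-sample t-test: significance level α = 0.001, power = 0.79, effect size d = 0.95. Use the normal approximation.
n = 38 per group

Sample size formula (two-sample t-test, normal approximation):
n = 2 · ((z_{α/2} + z_β) / d)²

z_{α/2} = 3.291 (for α = 0.001, two-sided)
z_β = 0.806 (for power = 0.79)
d = 0.95

n = 2 · ((3.291 + 0.806) / 0.95)²
n = 2 · (4.313)²
n ≈ 37.20
Round up to the next whole number: n = 38 per group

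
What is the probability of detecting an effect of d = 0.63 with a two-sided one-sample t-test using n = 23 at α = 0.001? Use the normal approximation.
Power ≈ 0.39

Power calculation (one-sample t-test, normal approximation):
z_β = d · √n - z_{α/2}
z_β = 0.63 · √23 - 3.291
z_β = 0.63 · 4.796 - 3.291
z_β = -0.269

Power = Φ(z_β) = Φ(-0.269) ≈ 0.394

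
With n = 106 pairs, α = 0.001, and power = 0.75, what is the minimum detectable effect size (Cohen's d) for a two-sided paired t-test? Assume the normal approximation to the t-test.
d ≈ 0.39

Minimum detectable effect (paired t-test, normal approximation):
d = (z_{α/2} + z_β) / √n
d = (3.291 + 0.674) / √106
d = 3.965 / 10.296
d ≈ 0.39

By Cohen's convention (0.2 small / 0.5 medium / 0.8 large): small effect.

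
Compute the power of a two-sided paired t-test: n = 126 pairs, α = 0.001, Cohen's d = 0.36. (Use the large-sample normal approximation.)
Power ≈ 0.77

Power calculation (paired t-test, normal approximation):
z_β = d · √n - z_{α/2}
z_β = 0.36 · √126 - 3.291
z_β = 0.36 · 11.225 - 3.291
z_β = 0.750

Power = Φ(z_β) = Φ(0.750) ≈ 0.774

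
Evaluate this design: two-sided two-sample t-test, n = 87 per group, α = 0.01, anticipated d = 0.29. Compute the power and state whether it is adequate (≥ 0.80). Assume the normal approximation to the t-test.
Power ≈ 0.25; the study is underpowered (power < 0.80)

Power calculation (two-sample t-test, normal approximation):
z_β = d · √(n/2) - z_{α/2}
z_β = 0.29 · √(87/2) - 2.576
z_β = 0.29 · 6.595 - 2.576
z_β = -0.663

Power = Φ(z_β) = Φ(-0.663) ≈ 0.254

Effect size d = 0.29 is small by Cohen's convention (0.2/0.5/0.8).

Threshold: power ≥ 0.80 is conventionally adequate.
Power ≈ 0.25 → the study is underpowered (power < 0.80).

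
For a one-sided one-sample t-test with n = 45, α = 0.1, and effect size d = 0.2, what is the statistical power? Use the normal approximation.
Power ≈ 0.52

Power calculation (one-sample t-test, normal approximation):
z_β = d · √n - z_α
z_β = 0.2 · √45 - 1.282
z_β = 0.2 · 6.708 - 1.282
z_β = 0.060

Power = Φ(z_β) = Φ(0.060) ≈ 0.524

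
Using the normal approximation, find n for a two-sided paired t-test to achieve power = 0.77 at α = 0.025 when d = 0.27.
n = 122 pairs

Sample size formula (paired t-test, normal approximation):
n = ((z_{α/2} + z_β) / d)²

z_{α/2} = 2.241 (for α = 0.025, two-sided)
z_β = 0.739 (for power = 0.77)
d = 0.27

n = ((2.241 + 0.739) / 0.27)²
n = (11.037)²
n ≈ 121.82
Round up to the next whole number: n = 122 pairs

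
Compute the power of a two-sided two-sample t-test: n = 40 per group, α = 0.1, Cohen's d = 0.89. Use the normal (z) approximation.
Power ≈ 0.99

Power calculation (two-sample t-test, normal approximation):
z_β = d · √(n/2) - z_{α/2}
z_β = 0.89 · √(40/2) - 1.645
z_β = 0.89 · 4.472 - 1.645
z_β = 2.335

Power = Φ(z_β) = Φ(2.335) ≈ 0.990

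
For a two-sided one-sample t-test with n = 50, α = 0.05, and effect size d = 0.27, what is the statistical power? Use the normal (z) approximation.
Power ≈ 0.48

Power calculation (one-sample t-test, normal approximation):
z_β = d · √n - z_{α/2}
z_β = 0.27 · √50 - 1.960
z_β = 0.27 · 7.071 - 1.960
z_β = -0.051

Power = Φ(z_β) = Φ(-0.051) ≈ 0.480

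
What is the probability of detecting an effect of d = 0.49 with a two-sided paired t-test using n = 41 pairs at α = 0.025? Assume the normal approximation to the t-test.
Power ≈ 0.81

Power calculation (paired t-test, normal approximation):
z_β = d · √n - z_{α/2}
z_β = 0.49 · √41 - 2.241
z_β = 0.49 · 6.403 - 2.241
z_β = 0.896

Power = Φ(z_β) = Φ(0.896) ≈ 0.815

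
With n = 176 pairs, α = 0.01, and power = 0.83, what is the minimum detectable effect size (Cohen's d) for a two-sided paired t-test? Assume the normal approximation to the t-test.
d ≈ 0.27

Minimum detectable effect (paired t-test, normal approximation):
d = (z_{α/2} + z_β) / √n
d = (2.576 + 0.954) / √176
d = 3.530 / 13.266
d ≈ 0.27

By Cohen's convention (0.2 small / 0.5 medium / 0.8 large): small effect.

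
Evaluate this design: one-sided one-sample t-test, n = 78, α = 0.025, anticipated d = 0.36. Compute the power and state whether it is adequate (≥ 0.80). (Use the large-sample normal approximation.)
Power ≈ 0.89; the study is adequately powered (power ≥ 0.80)

Power calculation (one-sample t-test, normal approximation):
z_β = d · √n - z_α
z_β = 0.36 · √78 - 1.960
z_β = 0.36 · 8.832 - 1.960
z_β = 1.219

Power = Φ(z_β) = Φ(1.219) ≈ 0.889

Effect size d = 0.36 is small by Cohen's convention (0.2/0.5/0.8).

Threshold: power ≥ 0.80 is conventionally adequate.
Power ≈ 0.89 → the study is adequately powered (power ≥ 0.80).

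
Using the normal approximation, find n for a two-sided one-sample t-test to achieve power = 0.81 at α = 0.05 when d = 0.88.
n = 11

Sample size formula (one-sample t-test, normal approximation):
n = ((z_{α/2} + z_β) / d)²

z_{α/2} = 1.960 (for α = 0.05, two-sided)
z_β = 0.878 (for power = 0.81)
d = 0.88

n = ((1.960 + 0.878) / 0.88)²
n = (3.225)²
n ≈ 10.40
Round up to the next whole number: n = 11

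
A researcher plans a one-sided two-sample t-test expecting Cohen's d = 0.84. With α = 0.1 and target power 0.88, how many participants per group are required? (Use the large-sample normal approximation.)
n = 18 per group

Sample size formula (two-sample t-test, normal approximation):
n = 2 · ((z_α + z_β) / d)²

z_α = 1.282 (for α = 0.1, one-sided)
z_β = 1.175 (for power = 0.88)
d = 0.84

n = 2 · ((1.282 + 1.175) / 0.84)²
n = 2 · (2.925)²
n ≈ 17.11
Round up to the next whole number: n = 18 per group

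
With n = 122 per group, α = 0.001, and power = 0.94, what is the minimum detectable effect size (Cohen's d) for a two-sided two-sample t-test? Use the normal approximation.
d ≈ 0.62

Minimum detectable effect (two-sample t-test, normal approximation):
d = (z_{α/2} + z_β) / √(n/2)
d = (3.291 + 1.555) / √(122/2)
d = 4.845 / 7.810
d ≈ 0.62

By Cohen's convention (0.2 small / 0.5 medium / 0.8 large): medium effect.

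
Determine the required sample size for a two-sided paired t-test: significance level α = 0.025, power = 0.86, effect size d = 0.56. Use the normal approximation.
n = 36 pairs

Sample size formula (paired t-test, normal approximation):
n = ((z_{α/2} + z_β) / d)²

z_{α/2} = 2.241 (for α = 0.025, two-sided)
z_β = 1.080 (for power = 0.86)
d = 0.56

n = ((2.241 + 1.080) / 0.56)²
n = (5.930)²
n ≈ 35.16
Round up to the next whole number: n = 36 pairs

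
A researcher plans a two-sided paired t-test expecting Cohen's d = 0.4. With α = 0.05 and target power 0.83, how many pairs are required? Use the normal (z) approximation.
n = 54 pairs

Sample size formula (paired t-test, normal approximation):
n = ((z_{α/2} + z_β) / d)²

z_{α/2} = 1.960 (for α = 0.05, two-sided)
z_β = 0.954 (for power = 0.83)
d = 0.4

n = ((1.960 + 0.954) / 0.4)²
n = (7.285)²
n ≈ 53.07
Round up to the next whole number: n = 54 pairs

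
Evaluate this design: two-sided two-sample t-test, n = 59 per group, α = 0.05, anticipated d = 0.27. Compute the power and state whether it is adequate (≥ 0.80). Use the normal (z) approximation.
Power ≈ 0.31; the study is underpowered (power < 0.80)

Power calculation (two-sample t-test, normal approximation):
z_β = d · √(n/2) - z_{α/2}
z_β = 0.27 · √(59/2) - 1.960
z_β = 0.27 · 5.431 - 1.960
z_β = -0.493

Power = Φ(z_β) = Φ(-0.493) ≈ 0.311

Effect size d = 0.27 is small by Cohen's convention (0.2/0.5/0.8).

Threshold: power ≥ 0.80 is conventionally adequate.
Power ≈ 0.31 → the study is underpowered (power < 0.80).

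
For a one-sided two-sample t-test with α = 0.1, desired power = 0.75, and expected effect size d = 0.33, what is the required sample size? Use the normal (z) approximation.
n = 71 per group

Sample size formula (two-sample t-test, normal approximation):
n = 2 · ((z_α + z_β) / d)²

z_α = 1.282 (for α = 0.1, one-sided)
z_β = 0.674 (for power = 0.75)
d = 0.33

n = 2 · ((1.282 + 0.674) / 0.33)²
n = 2 · (5.927)²
n ≈ 70.26
Round up to the next whole number: n = 71 per group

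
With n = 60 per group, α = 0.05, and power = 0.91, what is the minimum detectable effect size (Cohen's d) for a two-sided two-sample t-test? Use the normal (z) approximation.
d ≈ 0.60

Minimum detectable effect (two-sample t-test, normal approximation):
d = (z_{α/2} + z_β) / √(n/2)
d = (1.960 + 1.341) / √(60/2)
d = 3.301 / 5.477
d ≈ 0.60

By Cohen's convention (0.2 small / 0.5 medium / 0.8 large): medium effect.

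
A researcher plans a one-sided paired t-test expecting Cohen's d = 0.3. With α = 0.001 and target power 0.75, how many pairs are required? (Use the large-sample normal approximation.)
n = 158 pairs

Sample size formula (paired t-test, normal approximation):
n = ((z_α + z_β) / d)²

z_α = 3.090 (for α = 0.001, one-sided)
z_β = 0.674 (for power = 0.75)
d = 0.3

n = ((3.090 + 0.674) / 0.3)²
n = (12.547)²
n ≈ 157.43
Round up to the next whole number: n = 158 pairs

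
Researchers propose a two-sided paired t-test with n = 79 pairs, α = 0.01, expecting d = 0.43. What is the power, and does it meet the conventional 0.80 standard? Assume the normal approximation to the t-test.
Power ≈ 0.89; the study is adequately powered (power ≥ 0.80)

Power calculation (paired t-test, normal approximation):
z_β = d · √n - z_{α/2}
z_β = 0.43 · √79 - 2.576
z_β = 0.43 · 8.888 - 2.576
z_β = 1.246

Power = Φ(z_β) = Φ(1.246) ≈ 0.894

Effect size d = 0.43 is small by Cohen's convention (0.2/0.5/0.8).

Threshold: power ≥ 0.80 is conventionally adequate.
Power ≈ 0.89 → the study is adequately powered (power ≥ 0.80).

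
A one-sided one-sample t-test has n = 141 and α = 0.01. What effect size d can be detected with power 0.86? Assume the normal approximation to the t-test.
d ≈ 0.29

Minimum detectable effect (one-sample t-test, normal approximation):
d = (z_α + z_β) / √n
d = (2.326 + 1.080) / √141
d = 3.407 / 11.874
d ≈ 0.29

By Cohen's convention (0.2 small / 0.5 medium / 0.8 large): small effect.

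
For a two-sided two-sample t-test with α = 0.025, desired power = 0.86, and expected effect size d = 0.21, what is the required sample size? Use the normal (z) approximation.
n = 501 per group

Sample size formula (two-sample t-test, normal approximation):
n = 2 · ((z_{α/2} + z_β) / d)²

z_{α/2} = 2.241 (for α = 0.025, two-sided)
z_β = 1.080 (for power = 0.86)
d = 0.21

n = 2 · ((2.241 + 1.080) / 0.21)²
n = 2 · (15.814)²
n ≈ 500.17
Round up to the next whole number: n = 501 per group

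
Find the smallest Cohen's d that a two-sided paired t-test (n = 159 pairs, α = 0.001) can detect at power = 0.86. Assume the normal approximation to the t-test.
d ≈ 0.35

Minimum detectable effect (paired t-test, normal approximation):
d = (z_{α/2} + z_β) / √n
d = (3.291 + 1.080) / √159
d = 4.371 / 12.610
d ≈ 0.35

By Cohen's convention (0.2 small / 0.5 medium / 0.8 large): small effect.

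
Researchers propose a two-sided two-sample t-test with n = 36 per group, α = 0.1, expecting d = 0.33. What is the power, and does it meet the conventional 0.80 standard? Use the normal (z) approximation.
Power ≈ 0.40; the study is underpowered (power < 0.80)

Power calculation (two-sample t-test, normal approximation):
z_β = d · √(n/2) - z_{α/2}
z_β = 0.33 · √(36/2) - 1.645
z_β = 0.33 · 4.243 - 1.645
z_β = -0.245

Power = Φ(z_β) = Φ(-0.245) ≈ 0.403

Effect size d = 0.33 is small by Cohen's convention (0.2/0.5/0.8).

Threshold: power ≥ 0.80 is conventionally adequate.
Power ≈ 0.40 → the study is underpowered (power < 0.80).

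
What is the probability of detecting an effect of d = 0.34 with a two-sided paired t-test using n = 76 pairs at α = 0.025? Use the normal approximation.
Power ≈ 0.77

Power calculation (paired t-test, normal approximation):
z_β = d · √n - z_{α/2}
z_β = 0.34 · √76 - 2.241
z_β = 0.34 · 8.718 - 2.241
z_β = 0.723

Power = Φ(z_β) = Φ(0.723) ≈ 0.765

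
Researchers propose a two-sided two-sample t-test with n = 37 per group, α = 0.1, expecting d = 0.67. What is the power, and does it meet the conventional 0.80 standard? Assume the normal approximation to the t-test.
Power ≈ 0.89; the study is adequately powered (power ≥ 0.80)

Power calculation (two-sample t-test, normal approximation):
z_β = d · √(n/2) - z_{α/2}
z_β = 0.67 · √(37/2) - 1.645
z_β = 0.67 · 4.301 - 1.645
z_β = 1.237

Power = Φ(z_β) = Φ(1.237) ≈ 0.892

Effect size d = 0.67 is medium by Cohen's convention (0.2/0.5/0.8).

Threshold: power ≥ 0.80 is conventionally adequate.
Power ≈ 0.89 → the study is adequately powered (power ≥ 0.80).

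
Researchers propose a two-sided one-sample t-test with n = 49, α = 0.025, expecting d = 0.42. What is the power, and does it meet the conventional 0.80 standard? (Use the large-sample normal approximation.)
Power ≈ 0.76; the study is underpowered (power < 0.80)

Power calculation (one-sample t-test, normal approximation):
z_β = d · √n - z_{α/2}
z_β = 0.42 · √49 - 2.241
z_β = 0.42 · 7.000 - 2.241
z_β = 0.699

Power = Φ(z_β) = Φ(0.699) ≈ 0.758

Effect size d = 0.42 is small by Cohen's convention (0.2/0.5/0.8).

Threshold: power ≥ 0.80 is conventionally adequate.
Power ≈ 0.76 → the study is underpowered (power < 0.80).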